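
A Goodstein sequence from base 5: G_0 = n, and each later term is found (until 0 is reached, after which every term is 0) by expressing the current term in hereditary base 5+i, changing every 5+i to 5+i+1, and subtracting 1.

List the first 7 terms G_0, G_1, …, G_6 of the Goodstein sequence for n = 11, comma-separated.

11, 12, 13, 13, 13, 13, 13

11 —HB5→ 2·5 + 1 —bump→ 2·6 + 1 = 13 —(−1)→ 12
12 —HB6→ 2·6 —bump→ 2·7 = 14 —(−1)→ 13
13 —HB7→ 7 + 6 —bump→ 8 + 6 = 14 —(−1)→ 13
13 —HB8→ 8 + 5 —bump→ 9 + 5 = 14 —(−1)→ 13
13 —HB9→ 9 + 4 —bump→ 10 + 4 = 14 —(−1)→ 13
13 —HB10→ 10 + 3 —bump→ 11 + 3 = 14 —(−1)→ 13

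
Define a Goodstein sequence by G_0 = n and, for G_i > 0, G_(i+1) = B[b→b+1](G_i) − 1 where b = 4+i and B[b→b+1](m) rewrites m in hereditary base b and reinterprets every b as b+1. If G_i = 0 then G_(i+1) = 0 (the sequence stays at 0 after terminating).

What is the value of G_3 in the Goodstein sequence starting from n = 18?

G_0 = 18. HB_4(18) = 4^2 + 2. Bump = 27. G_1 = 26.
G_1 = 26. HB_5(26) = 5^2 + 1. Bump = 37. G_2 = 36.
G_2 = 36. HB_6(36) = 6^2. Bump = 49. G_3 = 48.
G_3 = 48. HB_7(48) = 6·7 + 6. Bump = 54. G_4 = 53.

48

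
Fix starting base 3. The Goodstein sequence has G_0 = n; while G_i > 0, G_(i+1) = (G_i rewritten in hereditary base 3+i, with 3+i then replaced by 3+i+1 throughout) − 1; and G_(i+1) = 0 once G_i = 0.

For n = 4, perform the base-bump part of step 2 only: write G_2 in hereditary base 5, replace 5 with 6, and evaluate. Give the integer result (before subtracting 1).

4

i=0: 4 = 3 + 1 (b=3); 3→4: 4 + 1 = 5; 5−1 = 4
i=1: 4 = 4 (b=4); 4→5: 5 = 5; 5−1 = 4
i=2: 4 = 4 (b=5); 5→6: 4 = 4; 4−1 = 3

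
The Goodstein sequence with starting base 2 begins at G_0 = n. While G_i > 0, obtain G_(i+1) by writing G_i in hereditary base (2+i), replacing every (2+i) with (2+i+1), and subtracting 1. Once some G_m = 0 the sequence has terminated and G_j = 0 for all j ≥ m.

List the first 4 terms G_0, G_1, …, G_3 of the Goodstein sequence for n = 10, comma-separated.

10, 83, 1025, 15625

[0] 10 ≡ 2^(2 + 1) + 2 (base 2). Lift 3: 84. −1: 83.
[1] 83 ≡ 3^(3 + 1) + 2 (base 3). Lift 4: 1026. −1: 1025.
[2] 1025 ≡ 4^(4 + 1) + 1 (base 4). Lift 5: 15626. −1: 15625.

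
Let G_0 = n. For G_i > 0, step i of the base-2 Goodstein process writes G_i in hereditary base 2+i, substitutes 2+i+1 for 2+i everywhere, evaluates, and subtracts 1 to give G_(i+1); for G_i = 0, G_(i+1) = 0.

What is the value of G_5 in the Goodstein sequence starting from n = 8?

1647195

[0] 8 ≡ 2^(2 + 1) (base 2). Lift 3: 81. −1: 80.
[1] 80 ≡ 2·3^3 + 2·3^2 + 2·3 + 2 (base 3). Lift 4: 554. −1: 553.
[2] 553 ≡ 2·4^4 + 2·4^2 + 2·4 + 1 (base 4). Lift 5: 6311. −1: 6310.
[3] 6310 ≡ 2·5^5 + 2·5^2 + 2·5 (base 5). Lift 6: 93396. −1: 93395.
[4] 93395 ≡ 2·6^6 + 2·6^2 + 6 + 5 (base 6). Lift 7: 1647196. −1: 1647195.
[5] 1647195 ≡ 2·7^7 + 2·7^2 + 7 + 4 (base 7). Lift 8: 33554572. −1: 33554571.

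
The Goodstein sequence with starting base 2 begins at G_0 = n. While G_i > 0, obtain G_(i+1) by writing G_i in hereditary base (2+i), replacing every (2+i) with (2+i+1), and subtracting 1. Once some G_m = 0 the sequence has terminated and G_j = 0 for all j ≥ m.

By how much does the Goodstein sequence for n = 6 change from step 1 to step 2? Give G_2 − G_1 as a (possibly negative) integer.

base 2: 6 = 2^2 + 2; at 3: 3^3 + 3 = 30; next = 29
base 3: 29 = 3^3 + 2; at 4: 4^4 + 2 = 258; next = 257

228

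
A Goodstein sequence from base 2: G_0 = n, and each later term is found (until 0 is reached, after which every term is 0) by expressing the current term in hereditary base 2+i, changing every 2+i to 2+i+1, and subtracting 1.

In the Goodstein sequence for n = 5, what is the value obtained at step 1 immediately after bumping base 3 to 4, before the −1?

(0) 5|_2 = 2^2 + 1 ↦ 3^3 + 1|_3 = 28 ⇒ 27
(1) 27|_3 = 3^3 ↦ 4^4|_4 = 256 ⇒ 255

256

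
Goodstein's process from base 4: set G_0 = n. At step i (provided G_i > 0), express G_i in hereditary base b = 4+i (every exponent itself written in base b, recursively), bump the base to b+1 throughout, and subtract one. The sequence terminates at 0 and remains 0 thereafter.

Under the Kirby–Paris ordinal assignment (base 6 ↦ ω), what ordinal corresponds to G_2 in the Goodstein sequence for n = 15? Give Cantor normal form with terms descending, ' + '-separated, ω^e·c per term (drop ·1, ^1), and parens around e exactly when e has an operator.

base 4: 15 = 3·4 + 3; at 5: 3·5 + 3 = 18; next = 17
base 5: 17 = 3·5 + 2; at 6: 3·6 + 2 = 20; next = 19
base 6: 19 = 3·6 + 1; at 7: 3·7 + 1 = 22; next = 21

ω·3 + 1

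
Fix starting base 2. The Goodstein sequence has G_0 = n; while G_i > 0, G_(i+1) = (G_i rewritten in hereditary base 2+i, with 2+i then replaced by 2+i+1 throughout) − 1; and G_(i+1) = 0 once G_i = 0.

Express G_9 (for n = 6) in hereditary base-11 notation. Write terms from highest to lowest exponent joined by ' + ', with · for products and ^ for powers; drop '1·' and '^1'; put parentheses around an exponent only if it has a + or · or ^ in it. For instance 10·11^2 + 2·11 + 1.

5·11^5 + 5·11^4 + 5·11^3 + 5·11^2 + 5·11

G_0=6  [base 2] 2^2 + 2  →[2↦3]→  3^3 + 3 = 30  −1 ⇒ G_1=29
G_1=29  [base 3] 3^3 + 2  →[3↦4]→  4^4 + 2 = 258  −1 ⇒ G_2=257
G_2=257  [base 4] 4^4 + 1  →[4↦5]→  5^5 + 1 = 3126  −1 ⇒ G_3=3125
G_3=3125  [base 5] 5^5  →[5↦6]→  6^6 = 46656  −1 ⇒ G_4=46655
G_4=46655  [base 6] 5·6^5 + 5·6^4 + 5·6^3 + 5·6^2 + 5·6 + 5  →[6↦7]→  5·7^5 + 5·7^4 + 5·7^3 + 5·7^2 + 5·7 + 5 = 98040  −1 ⇒ G_5=98039
G_5=98039  [base 7] 5·7^5 + 5·7^4 + 5·7^3 + 5·7^2 + 5·7 + 4  →[7↦8]→  5·8^5 + 5·8^4 + 5·8^3 + 5·8^2 + 5·8 + 4 = 187244  −1 ⇒ G_6=187243
G_6=187243  [base 8] 5·8^5 + 5·8^4 + 5·8^3 + 5·8^2 + 5·8 + 3  →[8↦9]→  5·9^5 + 5·9^4 + 5·9^3 + 5·9^2 + 5·9 + 3 = 332148  −1 ⇒ G_7=332147
G_7=332147  [base 9] 5·9^5 + 5·9^4 + 5·9^3 + 5·9^2 + 5·9 + 2  →[9↦10]→  5·10^5 + 5·10^4 + 5·10^3 + 5·10^2 + 5·10 + 2 = 555552  −1 ⇒ G_8=555551
G_8=555551  [base 10] 5·10^5 + 5·10^4 + 5·10^3 + 5·10^2 + 5·10 + 1  →[10↦11]→  5·11^5 + 5·11^4 + 5·11^3 + 5·11^2 + 5·11 + 1 = 885776  −1 ⇒ G_9=885775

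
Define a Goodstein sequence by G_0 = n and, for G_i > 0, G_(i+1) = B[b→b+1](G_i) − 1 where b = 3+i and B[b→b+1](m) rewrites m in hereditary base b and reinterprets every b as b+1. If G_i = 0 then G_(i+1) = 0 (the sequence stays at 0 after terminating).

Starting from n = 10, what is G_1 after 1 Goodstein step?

base 3: 10 = 3^2 + 1; at 4: 4^2 + 1 = 17; next = 16
base 4: 16 = 4^2; at 5: 5^2 = 25; next = 24

16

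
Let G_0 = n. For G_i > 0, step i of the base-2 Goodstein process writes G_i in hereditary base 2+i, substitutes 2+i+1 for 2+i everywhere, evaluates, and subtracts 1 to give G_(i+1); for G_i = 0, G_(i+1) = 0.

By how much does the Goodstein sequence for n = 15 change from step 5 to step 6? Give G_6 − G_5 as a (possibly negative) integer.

(0) 15|_2 = 2^(2 + 1) + 2^2 + 2 + 1 ↦ 3^(3 + 1) + 3^3 + 3 + 1|_3 = 112 ⇒ 111
(1) 111|_3 = 3^(3 + 1) + 3^3 + 3 ↦ 4^(4 + 1) + 4^4 + 4|_4 = 1284 ⇒ 1283
(2) 1283|_4 = 4^(4 + 1) + 4^4 + 3 ↦ 5^(5 + 1) + 5^5 + 3|_5 = 18753 ⇒ 18752
(3) 18752|_5 = 5^(5 + 1) + 5^5 + 2 ↦ 6^(6 + 1) + 6^6 + 2|_6 = 326594 ⇒ 326593
(4) 326593|_6 = 6^(6 + 1) + 6^6 + 1 ↦ 7^(7 + 1) + 7^7 + 1|_7 = 6588345 ⇒ 6588344
(5) 6588344|_7 = 7^(7 + 1) + 7^7 ↦ 8^(8 + 1) + 8^8|_8 = 150994944 ⇒ 150994943

144406599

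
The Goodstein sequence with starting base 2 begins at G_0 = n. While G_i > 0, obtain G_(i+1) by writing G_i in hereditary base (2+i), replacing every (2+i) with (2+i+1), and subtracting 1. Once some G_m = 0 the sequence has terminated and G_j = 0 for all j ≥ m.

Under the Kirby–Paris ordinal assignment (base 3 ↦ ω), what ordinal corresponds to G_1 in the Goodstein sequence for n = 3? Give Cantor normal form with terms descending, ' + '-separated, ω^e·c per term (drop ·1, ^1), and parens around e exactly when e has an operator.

G_0=3  [base 2] 2 + 1  →[2↦3]→  3 + 1 = 4  −1 ⇒ G_1=3
G_1=3  [base 3] 3  →[3↦4]→  4 = 4  −1 ⇒ G_2=3

ω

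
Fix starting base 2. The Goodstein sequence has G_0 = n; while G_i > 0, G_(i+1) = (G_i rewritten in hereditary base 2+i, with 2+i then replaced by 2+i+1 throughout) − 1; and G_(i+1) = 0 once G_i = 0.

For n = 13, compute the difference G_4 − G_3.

264619

G_0=13  [base 2] 2^(2 + 1) + 2^2 + 1  →[2↦3]→  3^(3 + 1) + 3^3 + 1 = 109  −1 ⇒ G_1=108
G_1=108  [base 3] 3^(3 + 1) + 3^3  →[3↦4]→  4^(4 + 1) + 4^4 = 1280  −1 ⇒ G_2=1279
G_2=1279  [base 4] 4^(4 + 1) + 3·4^3 + 3·4^2 + 3·4 + 3  →[4↦5]→  5^(5 + 1) + 3·5^3 + 3·5^2 + 3·5 + 3 = 16093  −1 ⇒ G_3=16092
G_3=16092  [base 5] 5^(5 + 1) + 3·5^3 + 3·5^2 + 3·5 + 2  →[5↦6]→  6^(6 + 1) + 3·6^3 + 3·6^2 + 3·6 + 2 = 280712  −1 ⇒ G_4=280711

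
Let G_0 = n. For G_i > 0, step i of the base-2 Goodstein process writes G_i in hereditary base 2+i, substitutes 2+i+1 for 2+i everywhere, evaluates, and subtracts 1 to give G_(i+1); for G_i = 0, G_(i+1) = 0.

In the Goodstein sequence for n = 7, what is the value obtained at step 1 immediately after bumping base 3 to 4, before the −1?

260

[0] 7 ≡ 2^2 + 2 + 1 (base 2). Lift 3: 31. −1: 30.
[1] 30 ≡ 3^3 + 3 (base 3). Lift 4: 260. −1: 259.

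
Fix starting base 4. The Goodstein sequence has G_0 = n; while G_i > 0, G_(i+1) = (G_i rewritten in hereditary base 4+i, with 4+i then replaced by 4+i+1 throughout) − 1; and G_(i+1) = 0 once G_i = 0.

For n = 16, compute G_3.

30

G_0=16  [base 4] 4^2  →[4↦5]→  5^2 = 25  −1 ⇒ G_1=24
G_1=24  [base 5] 4·5 + 4  →[5↦6]→  4·6 + 4 = 28  −1 ⇒ G_2=27
G_2=27  [base 6] 4·6 + 3  →[6↦7]→  4·7 + 3 = 31  −1 ⇒ G_3=30
G_3=30  [base 7] 4·7 + 2  →[7↦8]→  4·8 + 2 = 34  −1 ⇒ G_4=33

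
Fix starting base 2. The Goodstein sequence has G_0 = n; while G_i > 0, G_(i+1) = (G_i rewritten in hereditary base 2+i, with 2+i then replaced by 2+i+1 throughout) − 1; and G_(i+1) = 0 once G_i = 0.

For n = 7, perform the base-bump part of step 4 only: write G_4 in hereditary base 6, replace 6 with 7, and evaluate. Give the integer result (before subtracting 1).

823544

[0] 7 ≡ 2^2 + 2 + 1 (base 2). Lift 3: 31. −1: 30.
[1] 30 ≡ 3^3 + 3 (base 3). Lift 4: 260. −1: 259.
[2] 259 ≡ 4^4 + 3 (base 4). Lift 5: 3128. −1: 3127.
[3] 3127 ≡ 5^5 + 2 (base 5). Lift 6: 46658. −1: 46657.
[4] 46657 ≡ 6^6 + 1 (base 6). Lift 7: 823544. −1: 823543.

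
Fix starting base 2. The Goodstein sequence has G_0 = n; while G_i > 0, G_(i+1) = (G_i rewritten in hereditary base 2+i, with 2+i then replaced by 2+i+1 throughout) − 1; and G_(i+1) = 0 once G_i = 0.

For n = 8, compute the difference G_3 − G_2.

[0] 8 ≡ 2^(2 + 1) (base 2). Lift 3: 81. −1: 80.
[1] 80 ≡ 2·3^3 + 2·3^2 + 2·3 + 2 (base 3). Lift 4: 554. −1: 553.
[2] 553 ≡ 2·4^4 + 2·4^2 + 2·4 + 1 (base 4). Lift 5: 6311. −1: 6310.

5757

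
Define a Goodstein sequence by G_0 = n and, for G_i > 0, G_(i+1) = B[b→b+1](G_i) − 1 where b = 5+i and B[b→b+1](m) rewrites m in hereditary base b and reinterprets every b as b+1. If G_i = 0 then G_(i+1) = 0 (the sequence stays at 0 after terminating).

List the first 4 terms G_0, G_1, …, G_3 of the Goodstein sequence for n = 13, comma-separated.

13, 14, 15, 16

(0) 13|_5 = 2·5 + 3 ↦ 2·6 + 3|_6 = 15 ⇒ 14
(1) 14|_6 = 2·6 + 2 ↦ 2·7 + 2|_7 = 16 ⇒ 15
(2) 15|_7 = 2·7 + 1 ↦ 2·8 + 1|_8 = 17 ⇒ 16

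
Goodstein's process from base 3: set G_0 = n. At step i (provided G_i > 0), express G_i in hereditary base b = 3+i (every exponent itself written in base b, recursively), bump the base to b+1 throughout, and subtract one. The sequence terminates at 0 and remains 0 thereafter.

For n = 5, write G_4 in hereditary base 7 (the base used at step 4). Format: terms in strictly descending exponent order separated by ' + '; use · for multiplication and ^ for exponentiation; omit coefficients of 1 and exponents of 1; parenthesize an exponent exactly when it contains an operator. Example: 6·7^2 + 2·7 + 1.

step 0: 5 = 3 + 2; sub 4 for 3: 4 + 2; = 6; G_1 = 6−1 = 5
step 1: 5 = 4 + 1; sub 5 for 4: 5 + 1; = 6; G_2 = 6−1 = 5
step 2: 5 = 5; sub 6 for 5: 6; = 6; G_3 = 6−1 = 5
step 3: 5 = 5; sub 7 for 6: 5; = 5; G_4 = 5−1 = 4

4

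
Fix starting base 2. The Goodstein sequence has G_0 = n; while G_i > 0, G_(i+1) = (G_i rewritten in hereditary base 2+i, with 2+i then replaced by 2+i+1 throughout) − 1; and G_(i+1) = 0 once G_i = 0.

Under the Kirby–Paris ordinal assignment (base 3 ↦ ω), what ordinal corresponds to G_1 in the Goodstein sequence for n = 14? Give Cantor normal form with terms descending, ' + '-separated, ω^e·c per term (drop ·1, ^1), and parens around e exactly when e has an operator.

ω^(ω + 1) + ω^ω + 2

i=0: 14 = 2^(2 + 1) + 2^2 + 2 (b=2); 2→3: 3^(3 + 1) + 3^3 + 3 = 111; 111−1 = 110
i=1: 110 = 3^(3 + 1) + 3^3 + 2 (b=3); 3→4: 4^(4 + 1) + 4^4 + 2 = 1282; 1282−1 = 1281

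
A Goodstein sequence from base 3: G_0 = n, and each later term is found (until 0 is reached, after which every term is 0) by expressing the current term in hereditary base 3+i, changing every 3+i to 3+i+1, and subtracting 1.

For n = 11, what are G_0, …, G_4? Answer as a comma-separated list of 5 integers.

11, 17, 25, 35, 39

(0) 11|_3 = 3^2 + 2 ↦ 4^2 + 2|_4 = 18 ⇒ 17
(1) 17|_4 = 4^2 + 1 ↦ 5^2 + 1|_5 = 26 ⇒ 25
(2) 25|_5 = 5^2 ↦ 6^2|_6 = 36 ⇒ 35
(3) 35|_6 = 5·6 + 5 ↦ 5·7 + 5|_7 = 40 ⇒ 39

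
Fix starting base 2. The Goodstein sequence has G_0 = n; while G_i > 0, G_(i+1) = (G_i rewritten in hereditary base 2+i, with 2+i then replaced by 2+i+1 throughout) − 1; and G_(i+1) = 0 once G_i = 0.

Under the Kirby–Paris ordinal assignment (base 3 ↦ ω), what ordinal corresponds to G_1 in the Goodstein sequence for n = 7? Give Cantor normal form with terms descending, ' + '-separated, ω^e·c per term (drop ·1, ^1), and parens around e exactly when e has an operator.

base 2: 7 = 2^2 + 2 + 1; at 3: 3^3 + 3 + 1 = 31; next = 30
base 3: 30 = 3^3 + 3; at 4: 4^4 + 4 = 260; next = 259

ω^ω + ω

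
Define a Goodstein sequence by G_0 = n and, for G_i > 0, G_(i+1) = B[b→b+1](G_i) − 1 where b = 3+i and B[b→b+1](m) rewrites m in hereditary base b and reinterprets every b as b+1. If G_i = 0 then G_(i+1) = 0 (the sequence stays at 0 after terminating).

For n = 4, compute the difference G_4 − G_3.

-1

(0) 4|_3 = 3 + 1 ↦ 4 + 1|_4 = 5 ⇒ 4
(1) 4|_4 = 4 ↦ 5|_5 = 5 ⇒ 4
(2) 4|_5 = 4 ↦ 4|_6 = 4 ⇒ 3
(3) 3|_6 = 3 ↦ 3|_7 = 3 ⇒ 2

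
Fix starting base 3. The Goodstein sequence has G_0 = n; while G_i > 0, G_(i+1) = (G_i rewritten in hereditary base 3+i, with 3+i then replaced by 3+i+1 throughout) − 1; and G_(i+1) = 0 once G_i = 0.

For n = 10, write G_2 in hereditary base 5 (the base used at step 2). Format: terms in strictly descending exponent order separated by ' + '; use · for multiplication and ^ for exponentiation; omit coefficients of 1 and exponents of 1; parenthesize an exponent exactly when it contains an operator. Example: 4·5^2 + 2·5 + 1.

G_0=10  [base 3] 3^2 + 1  →[3↦4]→  4^2 + 1 = 17  −1 ⇒ G_1=16
G_1=16  [base 4] 4^2  →[4↦5]→  5^2 = 25  −1 ⇒ G_2=24

4·5 + 4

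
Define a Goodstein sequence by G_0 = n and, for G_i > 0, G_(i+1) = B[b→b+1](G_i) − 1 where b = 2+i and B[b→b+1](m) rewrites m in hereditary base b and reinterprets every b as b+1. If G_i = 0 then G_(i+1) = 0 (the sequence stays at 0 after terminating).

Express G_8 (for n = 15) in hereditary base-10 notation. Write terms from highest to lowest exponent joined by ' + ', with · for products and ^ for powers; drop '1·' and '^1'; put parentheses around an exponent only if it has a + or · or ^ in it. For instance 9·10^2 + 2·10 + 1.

10^(10 + 1) + 7·10^7 + 7·10^6 + 7·10^5 + 7·10^4 + 7·10^3 + 7·10^2 + 7·10 + 5

15 —HB2→ 2^(2 + 1) + 2^2 + 2 + 1 —bump→ 3^(3 + 1) + 3^3 + 3 + 1 = 112 —(−1)→ 111
111 —HB3→ 3^(3 + 1) + 3^3 + 3 —bump→ 4^(4 + 1) + 4^4 + 4 = 1284 —(−1)→ 1283
1283 —HB4→ 4^(4 + 1) + 4^4 + 3 —bump→ 5^(5 + 1) + 5^5 + 3 = 18753 —(−1)→ 18752
18752 —HB5→ 5^(5 + 1) + 5^5 + 2 —bump→ 6^(6 + 1) + 6^6 + 2 = 326594 —(−1)→ 326593
326593 —HB6→ 6^(6 + 1) + 6^6 + 1 —bump→ 7^(7 + 1) + 7^7 + 1 = 6588345 —(−1)→ 6588344
6588344 —HB7→ 7^(7 + 1) + 7^7 —bump→ 8^(8 + 1) + 8^8 = 150994944 —(−1)→ 150994943
150994943 —HB8→ 8^(8 + 1) + 7·8^7 + 7·8^6 + 7·8^5 + 7·8^4 + 7·8^3 + 7·8^2 + 7·8 + 7 —bump→ 9^(9 + 1) + 7·9^7 + 7·9^6 + 7·9^5 + 7·9^4 + 7·9^3 + 7·9^2 + 7·9 + 7 = 3524450281 —(−1)→ 3524450280
3524450280 —HB9→ 9^(9 + 1) + 7·9^7 + 7·9^6 + 7·9^5 + 7·9^4 + 7·9^3 + 7·9^2 + 7·9 + 6 —bump→ 10^(10 + 1) + 7·10^7 + 7·10^6 + 7·10^5 + 7·10^4 + 7·10^3 + 7·10^2 + 7·10 + 6 = 100077777776 —(−1)→ 100077777775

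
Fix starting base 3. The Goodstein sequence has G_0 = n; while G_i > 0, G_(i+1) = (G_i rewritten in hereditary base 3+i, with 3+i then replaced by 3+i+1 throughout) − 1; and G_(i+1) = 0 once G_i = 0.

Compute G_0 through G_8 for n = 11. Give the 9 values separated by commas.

11, 17, 25, 35, 39, 43, 47, 51, 55

G_0 = 11. HB_3(11) = 3^2 + 2. Bump = 18. G_1 = 17.
G_1 = 17. HB_4(17) = 4^2 + 1. Bump = 26. G_2 = 25.
G_2 = 25. HB_5(25) = 5^2. Bump = 36. G_3 = 35.
G_3 = 35. HB_6(35) = 5·6 + 5. Bump = 40. G_4 = 39.
G_4 = 39. HB_7(39) = 5·7 + 4. Bump = 44. G_5 = 43.
G_5 = 43. HB_8(43) = 5·8 + 3. Bump = 48. G_6 = 47.
G_6 = 47. HB_9(47) = 5·9 + 2. Bump = 52. G_7 = 51.
G_7 = 51. HB_10(51) = 5·10 + 1. Bump = 56. G_8 = 55.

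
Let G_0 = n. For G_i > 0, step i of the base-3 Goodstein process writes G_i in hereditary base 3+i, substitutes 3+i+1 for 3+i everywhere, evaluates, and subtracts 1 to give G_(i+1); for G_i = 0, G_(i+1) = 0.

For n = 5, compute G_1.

base 3: 5 = 3 + 2; at 4: 4 + 2 = 6; next = 5
base 4: 5 = 4 + 1; at 5: 5 + 1 = 6; next = 5

5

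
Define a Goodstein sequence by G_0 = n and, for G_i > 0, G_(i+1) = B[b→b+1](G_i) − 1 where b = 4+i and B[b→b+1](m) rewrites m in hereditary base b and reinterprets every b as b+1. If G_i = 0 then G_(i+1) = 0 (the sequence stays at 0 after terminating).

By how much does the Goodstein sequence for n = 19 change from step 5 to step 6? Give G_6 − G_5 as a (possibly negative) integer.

6

G_0=19  [base 4] 4^2 + 3  →[4↦5]→  5^2 + 3 = 28  −1 ⇒ G_1=27
G_1=27  [base 5] 5^2 + 2  →[5↦6]→  6^2 + 2 = 38  −1 ⇒ G_2=37
G_2=37  [base 6] 6^2 + 1  →[6↦7]→  7^2 + 1 = 50  −1 ⇒ G_3=49
G_3=49  [base 7] 7^2  →[7↦8]→  8^2 = 64  −1 ⇒ G_4=63
G_4=63  [base 8] 7·8 + 7  →[8↦9]→  7·9 + 7 = 70  −1 ⇒ G_5=69
G_5=69  [base 9] 7·9 + 6  →[9↦10]→  7·10 + 6 = 76  −1 ⇒ G_6=75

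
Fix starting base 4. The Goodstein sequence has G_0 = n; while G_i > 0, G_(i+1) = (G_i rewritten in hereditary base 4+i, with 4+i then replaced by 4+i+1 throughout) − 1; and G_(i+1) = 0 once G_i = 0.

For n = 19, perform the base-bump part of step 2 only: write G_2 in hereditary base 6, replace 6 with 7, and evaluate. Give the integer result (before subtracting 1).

50

(0) 19|_4 = 4^2 + 3 ↦ 5^2 + 3|_5 = 28 ⇒ 27
(1) 27|_5 = 5^2 + 2 ↦ 6^2 + 2|_6 = 38 ⇒ 37
(2) 37|_6 = 6^2 + 1 ↦ 7^2 + 1|_7 = 50 ⇒ 49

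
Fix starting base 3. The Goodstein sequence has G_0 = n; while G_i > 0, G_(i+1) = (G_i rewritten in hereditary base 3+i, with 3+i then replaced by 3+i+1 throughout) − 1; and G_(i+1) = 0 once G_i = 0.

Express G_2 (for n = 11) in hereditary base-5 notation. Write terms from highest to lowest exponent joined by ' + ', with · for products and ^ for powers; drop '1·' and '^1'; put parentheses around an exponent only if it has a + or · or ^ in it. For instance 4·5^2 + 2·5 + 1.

base 3: 11 = 3^2 + 2; at 4: 4^2 + 2 = 18; next = 17
base 4: 17 = 4^2 + 1; at 5: 5^2 + 1 = 26; next = 25

5^2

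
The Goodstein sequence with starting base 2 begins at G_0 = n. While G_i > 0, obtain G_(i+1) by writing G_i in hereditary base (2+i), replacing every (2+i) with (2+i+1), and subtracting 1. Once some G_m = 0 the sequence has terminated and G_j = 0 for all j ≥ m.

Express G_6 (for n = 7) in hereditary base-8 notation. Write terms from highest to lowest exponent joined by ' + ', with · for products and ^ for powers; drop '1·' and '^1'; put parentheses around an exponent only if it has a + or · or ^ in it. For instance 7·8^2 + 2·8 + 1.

i=0: 7 = 2^2 + 2 + 1 (b=2); 2→3: 3^3 + 3 + 1 = 31; 31−1 = 30
i=1: 30 = 3^3 + 3 (b=3); 3→4: 4^4 + 4 = 260; 260−1 = 259
i=2: 259 = 4^4 + 3 (b=4); 4→5: 5^5 + 3 = 3128; 3128−1 = 3127
i=3: 3127 = 5^5 + 2 (b=5); 5→6: 6^6 + 2 = 46658; 46658−1 = 46657
i=4: 46657 = 6^6 + 1 (b=6); 6→7: 7^7 + 1 = 823544; 823544−1 = 823543
i=5: 823543 = 7^7 (b=7); 7→8: 8^8 = 16777216; 16777216−1 = 16777215

7·8^7 + 7·8^6 + 7·8^5 + 7·8^4 + 7·8^3 + 7·8^2 + 7·8 + 7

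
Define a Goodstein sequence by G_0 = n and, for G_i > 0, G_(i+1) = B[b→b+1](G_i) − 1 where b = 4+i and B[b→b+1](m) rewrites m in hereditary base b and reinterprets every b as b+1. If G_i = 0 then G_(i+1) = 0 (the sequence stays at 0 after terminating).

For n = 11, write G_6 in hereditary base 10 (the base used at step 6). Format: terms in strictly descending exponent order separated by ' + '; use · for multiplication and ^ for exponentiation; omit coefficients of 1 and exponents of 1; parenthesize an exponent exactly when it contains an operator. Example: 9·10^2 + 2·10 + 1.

i=0: 11 = 2·4 + 3 (b=4); 4→5: 2·5 + 3 = 13; 13−1 = 12
i=1: 12 = 2·5 + 2 (b=5); 5→6: 2·6 + 2 = 14; 14−1 = 13
i=2: 13 = 2·6 + 1 (b=6); 6→7: 2·7 + 1 = 15; 15−1 = 14
i=3: 14 = 2·7 (b=7); 7→8: 2·8 = 16; 16−1 = 15
i=4: 15 = 8 + 7 (b=8); 8→9: 9 + 7 = 16; 16−1 = 15
i=5: 15 = 9 + 6 (b=9); 9→10: 10 + 6 = 16; 16−1 = 15
i=6: 15 = 10 + 5 (b=10); 10→11: 11 + 5 = 16; 16−1 = 15

10 + 5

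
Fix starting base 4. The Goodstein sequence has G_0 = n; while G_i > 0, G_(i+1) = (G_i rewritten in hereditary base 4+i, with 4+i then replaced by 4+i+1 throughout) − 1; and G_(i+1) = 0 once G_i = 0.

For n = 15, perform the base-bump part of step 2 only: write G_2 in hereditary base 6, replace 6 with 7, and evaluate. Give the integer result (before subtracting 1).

22

i=0: 15 = 3·4 + 3 (b=4); 4→5: 3·5 + 3 = 18; 18−1 = 17
i=1: 17 = 3·5 + 2 (b=5); 5→6: 3·6 + 2 = 20; 20−1 = 19
i=2: 19 = 3·6 + 1 (b=6); 6→7: 3·7 + 1 = 22; 22−1 = 21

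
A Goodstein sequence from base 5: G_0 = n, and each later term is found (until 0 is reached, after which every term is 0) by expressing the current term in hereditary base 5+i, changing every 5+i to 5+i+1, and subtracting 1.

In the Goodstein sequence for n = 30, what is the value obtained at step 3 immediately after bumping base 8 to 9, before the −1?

84

i=0: 30 = 5^2 + 5 (b=5); 5→6: 6^2 + 6 = 42; 42−1 = 41
i=1: 41 = 6^2 + 5 (b=6); 6→7: 7^2 + 5 = 54; 54−1 = 53
i=2: 53 = 7^2 + 4 (b=7); 7→8: 8^2 + 4 = 68; 68−1 = 67
i=3: 67 = 8^2 + 3 (b=8); 8→9: 9^2 + 3 = 84; 84−1 = 83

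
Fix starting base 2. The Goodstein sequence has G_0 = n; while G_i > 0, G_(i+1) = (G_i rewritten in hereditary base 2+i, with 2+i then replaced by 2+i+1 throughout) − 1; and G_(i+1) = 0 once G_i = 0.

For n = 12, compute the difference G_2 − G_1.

12 —HB2→ 2^(2 + 1) + 2^2 —bump→ 3^(3 + 1) + 3^3 = 108 —(−1)→ 107
107 —HB3→ 3^(3 + 1) + 2·3^2 + 2·3 + 2 —bump→ 4^(4 + 1) + 2·4^2 + 2·4 + 2 = 1066 —(−1)→ 1065

958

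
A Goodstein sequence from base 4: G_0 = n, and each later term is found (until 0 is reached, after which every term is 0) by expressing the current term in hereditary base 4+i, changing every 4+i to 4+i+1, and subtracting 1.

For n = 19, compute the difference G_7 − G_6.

G_0=19  [base 4] 4^2 + 3  →[4↦5]→  5^2 + 3 = 28  −1 ⇒ G_1=27
G_1=27  [base 5] 5^2 + 2  →[5↦6]→  6^2 + 2 = 38  −1 ⇒ G_2=37
G_2=37  [base 6] 6^2 + 1  →[6↦7]→  7^2 + 1 = 50  −1 ⇒ G_3=49
G_3=49  [base 7] 7^2  →[7↦8]→  8^2 = 64  −1 ⇒ G_4=63
G_4=63  [base 8] 7·8 + 7  →[8↦9]→  7·9 + 7 = 70  −1 ⇒ G_5=69
G_5=69  [base 9] 7·9 + 6  →[9↦10]→  7·10 + 6 = 76  −1 ⇒ G_6=75
G_6=75  [base 10] 7·10 + 5  →[10↦11]→  7·11 + 5 = 82  −1 ⇒ G_7=81

6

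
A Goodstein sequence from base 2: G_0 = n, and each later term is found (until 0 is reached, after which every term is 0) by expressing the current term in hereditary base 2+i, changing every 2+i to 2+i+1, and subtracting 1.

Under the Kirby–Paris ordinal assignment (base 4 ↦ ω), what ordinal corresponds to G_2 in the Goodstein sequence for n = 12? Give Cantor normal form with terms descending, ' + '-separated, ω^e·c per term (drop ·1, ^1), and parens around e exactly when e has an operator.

G_0=12  [base 2] 2^(2 + 1) + 2^2  →[2↦3]→  3^(3 + 1) + 3^3 = 108  −1 ⇒ G_1=107
G_1=107  [base 3] 3^(3 + 1) + 2·3^2 + 2·3 + 2  →[3↦4]→  4^(4 + 1) + 2·4^2 + 2·4 + 2 = 1066  −1 ⇒ G_2=1065

ω^(ω + 1) + ω^2·2 + ω·2 + 1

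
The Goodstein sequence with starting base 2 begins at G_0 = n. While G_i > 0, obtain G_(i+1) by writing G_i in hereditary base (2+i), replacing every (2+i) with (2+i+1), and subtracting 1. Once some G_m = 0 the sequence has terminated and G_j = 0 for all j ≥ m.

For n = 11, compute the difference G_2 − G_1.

base 2: 11 = 2^(2 + 1) + 2 + 1; at 3: 3^(3 + 1) + 3 + 1 = 85; next = 84
base 3: 84 = 3^(3 + 1) + 3; at 4: 4^(4 + 1) + 4 = 1028; next = 1027

943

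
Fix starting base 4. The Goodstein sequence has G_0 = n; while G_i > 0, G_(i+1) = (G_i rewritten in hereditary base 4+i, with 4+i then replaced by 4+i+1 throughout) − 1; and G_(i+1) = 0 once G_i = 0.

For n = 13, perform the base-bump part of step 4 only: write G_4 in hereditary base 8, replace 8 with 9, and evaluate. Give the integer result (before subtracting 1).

step 0: 13 = 3·4 + 1; sub 5 for 4: 3·5 + 1; = 16; G_1 = 16−1 = 15
step 1: 15 = 3·5; sub 6 for 5: 3·6; = 18; G_2 = 18−1 = 17
step 2: 17 = 2·6 + 5; sub 7 for 6: 2·7 + 5; = 19; G_3 = 19−1 = 18
step 3: 18 = 2·7 + 4; sub 8 for 7: 2·8 + 4; = 20; G_4 = 20−1 = 19
step 4: 19 = 2·8 + 3; sub 9 for 8: 2·9 + 3; = 21; G_5 = 21−1 = 20

21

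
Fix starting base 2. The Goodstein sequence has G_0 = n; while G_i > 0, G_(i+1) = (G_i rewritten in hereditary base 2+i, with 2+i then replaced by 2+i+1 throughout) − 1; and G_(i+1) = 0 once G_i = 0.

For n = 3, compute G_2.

3

(0) 3|_2 = 2 + 1 ↦ 3 + 1|_3 = 4 ⇒ 3
(1) 3|_3 = 3 ↦ 4|_4 = 4 ⇒ 3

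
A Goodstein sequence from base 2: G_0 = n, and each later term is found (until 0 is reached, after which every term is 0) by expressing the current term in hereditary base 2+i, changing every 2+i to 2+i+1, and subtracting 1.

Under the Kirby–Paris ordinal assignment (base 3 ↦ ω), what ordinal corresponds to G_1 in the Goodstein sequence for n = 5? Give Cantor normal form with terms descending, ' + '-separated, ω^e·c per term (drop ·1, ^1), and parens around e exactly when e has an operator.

(0) 5|_2 = 2^2 + 1 ↦ 3^3 + 1|_3 = 28 ⇒ 27
(1) 27|_3 = 3^3 ↦ 4^4|_4 = 256 ⇒ 255

ω^ω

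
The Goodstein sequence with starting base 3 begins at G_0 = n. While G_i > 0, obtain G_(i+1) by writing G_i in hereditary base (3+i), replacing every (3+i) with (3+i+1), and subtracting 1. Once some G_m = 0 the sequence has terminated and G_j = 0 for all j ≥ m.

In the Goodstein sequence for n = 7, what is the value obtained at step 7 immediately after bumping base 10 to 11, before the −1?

step 0: 7 = 2·3 + 1; sub 4 for 3: 2·4 + 1; = 9; G_1 = 9−1 = 8
step 1: 8 = 2·4; sub 5 for 4: 2·5; = 10; G_2 = 10−1 = 9
step 2: 9 = 5 + 4; sub 6 for 5: 6 + 4; = 10; G_3 = 10−1 = 9
step 3: 9 = 6 + 3; sub 7 for 6: 7 + 3; = 10; G_4 = 10−1 = 9
step 4: 9 = 7 + 2; sub 8 for 7: 8 + 2; = 10; G_5 = 10−1 = 9
step 5: 9 = 8 + 1; sub 9 for 8: 9 + 1; = 10; G_6 = 10−1 = 9
step 6: 9 = 9; sub 10 for 9: 10; = 10; G_7 = 10−1 = 9
step 7: 9 = 9; sub 11 for 10: 9; = 9; G_8 = 9−1 = 8

9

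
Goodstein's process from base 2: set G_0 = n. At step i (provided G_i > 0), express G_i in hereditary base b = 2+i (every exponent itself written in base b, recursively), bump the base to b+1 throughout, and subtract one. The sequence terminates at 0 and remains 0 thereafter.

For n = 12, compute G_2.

[0] 12 ≡ 2^(2 + 1) + 2^2 (base 2). Lift 3: 108. −1: 107.
[1] 107 ≡ 3^(3 + 1) + 2·3^2 + 2·3 + 2 (base 3). Lift 4: 1066. −1: 1065.
[2] 1065 ≡ 4^(4 + 1) + 2·4^2 + 2·4 + 1 (base 4). Lift 5: 15686. −1: 15685.

1065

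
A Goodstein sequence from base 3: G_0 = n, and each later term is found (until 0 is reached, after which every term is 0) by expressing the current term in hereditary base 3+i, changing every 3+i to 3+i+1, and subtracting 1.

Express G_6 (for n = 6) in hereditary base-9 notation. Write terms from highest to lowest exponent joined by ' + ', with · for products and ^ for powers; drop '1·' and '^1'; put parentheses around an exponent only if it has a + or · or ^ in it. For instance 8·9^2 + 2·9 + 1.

6

base 3: 6 = 2·3; at 4: 2·4 = 8; next = 7
base 4: 7 = 4 + 3; at 5: 5 + 3 = 8; next = 7
base 5: 7 = 5 + 2; at 6: 6 + 2 = 8; next = 7
base 6: 7 = 6 + 1; at 7: 7 + 1 = 8; next = 7
base 7: 7 = 7; at 8: 8 = 8; next = 7
base 8: 7 = 7; at 9: 7 = 7; next = 6
base 9: 6 = 6; at 10: 6 = 6; next = 5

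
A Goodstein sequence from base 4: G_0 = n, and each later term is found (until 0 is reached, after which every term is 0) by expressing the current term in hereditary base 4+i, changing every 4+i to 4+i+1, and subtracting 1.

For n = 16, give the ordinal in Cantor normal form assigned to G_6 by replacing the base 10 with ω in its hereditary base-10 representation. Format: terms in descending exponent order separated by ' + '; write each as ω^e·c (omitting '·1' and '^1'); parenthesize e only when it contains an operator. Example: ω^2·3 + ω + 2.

G_0=16  [base 4] 4^2  →[4↦5]→  5^2 = 25  −1 ⇒ G_1=24
G_1=24  [base 5] 4·5 + 4  →[5↦6]→  4·6 + 4 = 28  −1 ⇒ G_2=27
G_2=27  [base 6] 4·6 + 3  →[6↦7]→  4·7 + 3 = 31  −1 ⇒ G_3=30
G_3=30  [base 7] 4·7 + 2  →[7↦8]→  4·8 + 2 = 34  −1 ⇒ G_4=33
G_4=33  [base 8] 4·8 + 1  →[8↦9]→  4·9 + 1 = 37  −1 ⇒ G_5=36
G_5=36  [base 9] 4·9  →[9↦10]→  4·10 = 40  −1 ⇒ G_6=39
G_6=39  [base 10] 3·10 + 9  →[10↦11]→  3·11 + 9 = 42  −1 ⇒ G_7=41

ω·3 + 9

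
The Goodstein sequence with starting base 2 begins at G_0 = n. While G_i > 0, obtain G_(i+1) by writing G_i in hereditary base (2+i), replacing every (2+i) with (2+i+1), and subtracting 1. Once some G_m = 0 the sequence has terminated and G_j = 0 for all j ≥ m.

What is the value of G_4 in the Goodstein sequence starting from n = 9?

i=0: 9 = 2^(2 + 1) + 1 (b=2); 2→3: 3^(3 + 1) + 1 = 82; 82−1 = 81
i=1: 81 = 3^(3 + 1) (b=3); 3→4: 4^(4 + 1) = 1024; 1024−1 = 1023
i=2: 1023 = 3·4^4 + 3·4^3 + 3·4^2 + 3·4 + 3 (b=4); 4→5: 3·5^5 + 3·5^3 + 3·5^2 + 3·5 + 3 = 9843; 9843−1 = 9842
i=3: 9842 = 3·5^5 + 3·5^3 + 3·5^2 + 3·5 + 2 (b=5); 5→6: 3·6^6 + 3·6^3 + 3·6^2 + 3·6 + 2 = 140744; 140744−1 = 140743
i=4: 140743 = 3·6^6 + 3·6^3 + 3·6^2 + 3·6 + 1 (b=6); 6→7: 3·7^7 + 3·7^3 + 3·7^2 + 3·7 + 1 = 2471827; 2471827−1 = 2471826

140743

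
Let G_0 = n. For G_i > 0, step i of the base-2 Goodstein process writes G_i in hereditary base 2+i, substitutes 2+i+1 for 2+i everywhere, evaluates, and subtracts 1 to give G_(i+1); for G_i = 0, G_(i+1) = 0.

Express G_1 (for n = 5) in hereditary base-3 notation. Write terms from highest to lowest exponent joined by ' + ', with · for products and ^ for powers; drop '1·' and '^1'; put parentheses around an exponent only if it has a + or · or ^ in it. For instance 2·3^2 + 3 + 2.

3^3

[0] 5 ≡ 2^2 + 1 (base 2). Lift 3: 28. −1: 27.
[1] 27 ≡ 3^3 (base 3). Lift 4: 256. −1: 255.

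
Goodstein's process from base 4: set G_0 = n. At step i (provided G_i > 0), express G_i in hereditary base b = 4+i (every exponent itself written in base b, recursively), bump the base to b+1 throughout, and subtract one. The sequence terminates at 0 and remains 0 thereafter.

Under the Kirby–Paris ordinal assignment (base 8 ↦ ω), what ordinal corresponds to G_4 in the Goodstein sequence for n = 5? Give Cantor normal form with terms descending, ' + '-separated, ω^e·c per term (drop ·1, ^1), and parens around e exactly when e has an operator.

5 —HB4→ 4 + 1 —bump→ 5 + 1 = 6 —(−1)→ 5
5 —HB5→ 5 —bump→ 6 = 6 —(−1)→ 5
5 —HB6→ 5 —bump→ 5 = 5 —(−1)→ 4
4 —HB7→ 4 —bump→ 4 = 4 —(−1)→ 3

3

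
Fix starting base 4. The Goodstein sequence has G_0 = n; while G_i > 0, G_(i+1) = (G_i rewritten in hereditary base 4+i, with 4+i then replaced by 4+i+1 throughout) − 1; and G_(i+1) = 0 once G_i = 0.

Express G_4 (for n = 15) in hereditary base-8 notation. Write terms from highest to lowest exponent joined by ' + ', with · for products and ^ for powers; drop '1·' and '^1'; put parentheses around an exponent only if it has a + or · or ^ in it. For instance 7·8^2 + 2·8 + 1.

base 4: 15 = 3·4 + 3; at 5: 3·5 + 3 = 18; next = 17
base 5: 17 = 3·5 + 2; at 6: 3·6 + 2 = 20; next = 19
base 6: 19 = 3·6 + 1; at 7: 3·7 + 1 = 22; next = 21
base 7: 21 = 3·7; at 8: 3·8 = 24; next = 23

2·8 + 7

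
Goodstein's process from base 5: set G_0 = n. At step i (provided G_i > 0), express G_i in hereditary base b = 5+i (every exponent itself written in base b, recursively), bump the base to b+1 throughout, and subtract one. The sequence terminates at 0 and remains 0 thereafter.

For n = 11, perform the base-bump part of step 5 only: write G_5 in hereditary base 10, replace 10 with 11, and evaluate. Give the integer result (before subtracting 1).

G_0 = 11. HB_5(11) = 2·5 + 1. Bump = 13. G_1 = 12.
G_1 = 12. HB_6(12) = 2·6. Bump = 14. G_2 = 13.
G_2 = 13. HB_7(13) = 7 + 6. Bump = 14. G_3 = 13.
G_3 = 13. HB_8(13) = 8 + 5. Bump = 14. G_4 = 13.
G_4 = 13. HB_9(13) = 9 + 4. Bump = 14. G_5 = 13.

14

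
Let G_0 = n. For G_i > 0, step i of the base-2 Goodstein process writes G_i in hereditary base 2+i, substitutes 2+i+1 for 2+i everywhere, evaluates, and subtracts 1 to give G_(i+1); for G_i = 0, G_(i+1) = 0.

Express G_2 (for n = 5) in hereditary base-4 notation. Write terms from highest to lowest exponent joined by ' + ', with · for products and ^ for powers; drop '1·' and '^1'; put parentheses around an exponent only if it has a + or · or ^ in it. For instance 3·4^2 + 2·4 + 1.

3·4^3 + 3·4^2 + 3·4 + 3

i=0: 5 = 2^2 + 1 (b=2); 2→3: 3^3 + 1 = 28; 28−1 = 27
i=1: 27 = 3^3 (b=3); 3→4: 4^4 = 256; 256−1 = 255
i=2: 255 = 3·4^3 + 3·4^2 + 3·4 + 3 (b=4); 4→5: 3·5^3 + 3·5^2 + 3·5 + 3 = 468; 468−1 = 467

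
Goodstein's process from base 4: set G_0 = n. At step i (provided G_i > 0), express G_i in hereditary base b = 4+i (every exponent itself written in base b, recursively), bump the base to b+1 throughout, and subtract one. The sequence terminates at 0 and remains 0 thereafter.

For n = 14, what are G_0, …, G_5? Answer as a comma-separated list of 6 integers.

14 —HB4→ 3·4 + 2 —bump→ 3·5 + 2 = 17 —(−1)→ 16
16 —HB5→ 3·5 + 1 —bump→ 3·6 + 1 = 19 —(−1)→ 18
18 —HB6→ 3·6 —bump→ 3·7 = 21 —(−1)→ 20
20 —HB7→ 2·7 + 6 —bump→ 2·8 + 6 = 22 —(−1)→ 21
21 —HB8→ 2·8 + 5 —bump→ 2·9 + 5 = 23 —(−1)→ 22

14, 16, 18, 20, 21, 22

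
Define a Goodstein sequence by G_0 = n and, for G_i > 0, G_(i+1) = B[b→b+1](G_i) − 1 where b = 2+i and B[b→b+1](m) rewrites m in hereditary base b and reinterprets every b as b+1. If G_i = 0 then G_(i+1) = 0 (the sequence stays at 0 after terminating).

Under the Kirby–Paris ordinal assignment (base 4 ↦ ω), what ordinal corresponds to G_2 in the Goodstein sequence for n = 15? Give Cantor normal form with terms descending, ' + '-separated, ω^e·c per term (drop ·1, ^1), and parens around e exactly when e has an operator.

ω^(ω + 1) + ω^ω + 3

i=0: 15 = 2^(2 + 1) + 2^2 + 2 + 1 (b=2); 2→3: 3^(3 + 1) + 3^3 + 3 + 1 = 112; 112−1 = 111
i=1: 111 = 3^(3 + 1) + 3^3 + 3 (b=3); 3→4: 4^(4 + 1) + 4^4 + 4 = 1284; 1284−1 = 1283
i=2: 1283 = 4^(4 + 1) + 4^4 + 3 (b=4); 4→5: 5^(5 + 1) + 5^5 + 3 = 18753; 18753−1 = 18752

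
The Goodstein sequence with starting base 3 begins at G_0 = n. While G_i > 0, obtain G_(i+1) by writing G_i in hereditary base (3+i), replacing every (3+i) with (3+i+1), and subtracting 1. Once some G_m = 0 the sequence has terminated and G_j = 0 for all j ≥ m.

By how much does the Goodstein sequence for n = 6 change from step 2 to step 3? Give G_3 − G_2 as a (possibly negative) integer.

0

i=0: 6 = 2·3 (b=3); 3→4: 2·4 = 8; 8−1 = 7
i=1: 7 = 4 + 3 (b=4); 4→5: 5 + 3 = 8; 8−1 = 7
i=2: 7 = 5 + 2 (b=5); 5→6: 6 + 2 = 8; 8−1 = 7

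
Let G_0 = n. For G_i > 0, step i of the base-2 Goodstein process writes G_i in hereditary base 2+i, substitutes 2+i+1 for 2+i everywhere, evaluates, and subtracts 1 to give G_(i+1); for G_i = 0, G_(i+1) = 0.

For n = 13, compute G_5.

5765998

i=0: 13 = 2^(2 + 1) + 2^2 + 1 (b=2); 2→3: 3^(3 + 1) + 3^3 + 1 = 109; 109−1 = 108
i=1: 108 = 3^(3 + 1) + 3^3 (b=3); 3→4: 4^(4 + 1) + 4^4 = 1280; 1280−1 = 1279
i=2: 1279 = 4^(4 + 1) + 3·4^3 + 3·4^2 + 3·4 + 3 (b=4); 4→5: 5^(5 + 1) + 3·5^3 + 3·5^2 + 3·5 + 3 = 16093; 16093−1 = 16092
i=3: 16092 = 5^(5 + 1) + 3·5^3 + 3·5^2 + 3·5 + 2 (b=5); 5→6: 6^(6 + 1) + 3·6^3 + 3·6^2 + 3·6 + 2 = 280712; 280712−1 = 280711
i=4: 280711 = 6^(6 + 1) + 3·6^3 + 3·6^2 + 3·6 + 1 (b=6); 6→7: 7^(7 + 1) + 3·7^3 + 3·7^2 + 3·7 + 1 = 5765999; 5765999−1 = 5765998
i=5: 5765998 = 7^(7 + 1) + 3·7^3 + 3·7^2 + 3·7 (b=7); 7→8: 8^(8 + 1) + 3·8^3 + 3·8^2 + 3·8 = 134219480; 134219480−1 = 134219479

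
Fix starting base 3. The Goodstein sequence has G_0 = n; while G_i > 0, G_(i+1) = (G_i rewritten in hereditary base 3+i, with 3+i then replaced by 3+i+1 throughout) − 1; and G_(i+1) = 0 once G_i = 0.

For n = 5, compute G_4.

4

[0] 5 ≡ 3 + 2 (base 3). Lift 4: 6. −1: 5.
[1] 5 ≡ 4 + 1 (base 4). Lift 5: 6. −1: 5.
[2] 5 ≡ 5 (base 5). Lift 6: 6. −1: 5.
[3] 5 ≡ 5 (base 6). Lift 7: 5. −1: 4.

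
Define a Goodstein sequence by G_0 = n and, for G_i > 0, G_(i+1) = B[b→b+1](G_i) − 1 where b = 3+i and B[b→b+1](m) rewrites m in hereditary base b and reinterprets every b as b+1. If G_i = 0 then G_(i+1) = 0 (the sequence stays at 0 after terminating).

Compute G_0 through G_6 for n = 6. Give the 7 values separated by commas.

6, 7, 7, 7, 7, 7, 6

i=0: 6 = 2·3 (b=3); 3→4: 2·4 = 8; 8−1 = 7
i=1: 7 = 4 + 3 (b=4); 4→5: 5 + 3 = 8; 8−1 = 7
i=2: 7 = 5 + 2 (b=5); 5→6: 6 + 2 = 8; 8−1 = 7
i=3: 7 = 6 + 1 (b=6); 6→7: 7 + 1 = 8; 8−1 = 7
i=4: 7 = 7 (b=7); 7→8: 8 = 8; 8−1 = 7
i=5: 7 = 7 (b=8); 8→9: 7 = 7; 7−1 = 6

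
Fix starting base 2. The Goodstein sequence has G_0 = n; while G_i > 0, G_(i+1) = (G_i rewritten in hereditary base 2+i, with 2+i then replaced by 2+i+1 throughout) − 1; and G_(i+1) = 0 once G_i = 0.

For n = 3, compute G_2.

G_0=3  [base 2] 2 + 1  →[2↦3]→  3 + 1 = 4  −1 ⇒ G_1=3
G_1=3  [base 3] 3  →[3↦4]→  4 = 4  −1 ⇒ G_2=3
G_2=3  [base 4] 3  →[4↦5]→  3 = 3  −1 ⇒ G_3=2

3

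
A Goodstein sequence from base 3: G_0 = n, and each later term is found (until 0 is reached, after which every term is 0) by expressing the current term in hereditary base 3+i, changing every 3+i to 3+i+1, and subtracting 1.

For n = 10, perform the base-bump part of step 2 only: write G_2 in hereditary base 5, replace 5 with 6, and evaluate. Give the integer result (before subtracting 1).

28

i=0: 10 = 3^2 + 1 (b=3); 3→4: 4^2 + 1 = 17; 17−1 = 16
i=1: 16 = 4^2 (b=4); 4→5: 5^2 = 25; 25−1 = 24
i=2: 24 = 4·5 + 4 (b=5); 5→6: 4·6 + 4 = 28; 28−1 = 27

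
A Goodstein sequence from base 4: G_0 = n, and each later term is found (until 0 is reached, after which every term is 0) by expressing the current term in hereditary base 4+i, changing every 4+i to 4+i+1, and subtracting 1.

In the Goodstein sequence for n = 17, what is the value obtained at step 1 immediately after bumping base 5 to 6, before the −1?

G_0 = 17. HB_4(17) = 4^2 + 1. Bump = 26. G_1 = 25.
G_1 = 25. HB_5(25) = 5^2. Bump = 36. G_2 = 35.

36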